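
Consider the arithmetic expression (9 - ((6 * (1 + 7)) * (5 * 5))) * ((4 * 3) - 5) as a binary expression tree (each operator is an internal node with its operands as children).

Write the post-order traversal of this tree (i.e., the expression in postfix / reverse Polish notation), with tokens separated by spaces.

9 6 1 7 + * 5 5 * * - 4 3 * 5 - *

Post-order on an expression tree gives postfix notation: for each operator, emit left operand, right operand, then the operator.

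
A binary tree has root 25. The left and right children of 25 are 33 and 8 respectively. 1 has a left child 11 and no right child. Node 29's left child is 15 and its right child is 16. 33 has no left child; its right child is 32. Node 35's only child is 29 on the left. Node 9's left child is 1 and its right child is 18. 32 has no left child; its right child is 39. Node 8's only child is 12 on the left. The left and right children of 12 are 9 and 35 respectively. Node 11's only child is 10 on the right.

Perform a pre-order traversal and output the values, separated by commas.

Pre-order visits the node, then its left subtree, then its right subtree.
Visit 25.
At 25: go left to 33.
  Visit 33.
  At 33: no left child.
  At 33: go right to 32.
    Visit 32.
    At 32: no left child.
    At 32: go right to 39.
      39 is a leaf — visit 39.
At 25: go right to 8.
  Visit 8.
  At 8: go left to 12.
    Visit 12.
    At 12: go left to 9.
      Visit 9.
      At 9: go left to 1.
        Visit 1.
        At 1: go left to 11.
          Visit 11.
          At 11: no left child.
          At 11: go right to 10.
            10 is a leaf — visit 10.
        At 1: no right child.
      At 9: go right to 18.
        18 is a leaf — visit 18.
    At 12: go right to 35.
      Visit 35.
      At 35: go left to 29.
        Visit 29.
        At 29: go left to 15.
          15 is a leaf — visit 15.
        At 29: go right to 16.
          16 is a leaf — visit 16.
      At 35: no right child.
  At 8: no right child.

25, 33, 32, 39, 8, 12, 9, 1, 11, 10, 18, 35, 29, 15, 16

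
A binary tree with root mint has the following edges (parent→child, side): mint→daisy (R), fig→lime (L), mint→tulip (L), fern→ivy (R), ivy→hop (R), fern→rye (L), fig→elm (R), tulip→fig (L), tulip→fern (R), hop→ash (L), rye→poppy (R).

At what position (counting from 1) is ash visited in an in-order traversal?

9

In-order visits the left subtree, then the node, then the right subtree.
At mint: go left to tulip.
  At tulip: go left to fig.
    At fig: go left to lime.
      lime is a leaf — visit lime.
    Visit fig.
    At fig: go right to elm.
      elm is a leaf — visit elm.
  Visit tulip.
  At tulip: go right to fern.
    At fern: go left to rye.
      At rye: no left child.
      Visit rye.
      At rye: go right to poppy.
        poppy is a leaf — visit poppy.
    Visit fern.
    At fern: go right to ivy.
      At ivy: no left child.
      Visit ivy.
      At ivy: go right to hop.
        At hop: go left to ash.
          ash is a leaf — visit ash.
        Visit hop.
        At hop: no right child.
Visit mint.
At mint: go right to daisy.
  daisy is a leaf — visit daisy.
Full in-order sequence: lime, fig, elm, tulip, rye, poppy, fern, ivy, ash, hop, mint, daisy.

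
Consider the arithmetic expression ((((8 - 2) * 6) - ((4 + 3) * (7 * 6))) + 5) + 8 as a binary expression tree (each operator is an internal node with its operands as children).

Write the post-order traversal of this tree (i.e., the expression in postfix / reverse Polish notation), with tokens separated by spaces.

8 2 - 6 * 4 3 + 7 6 * * - 5 + 8 +

Post-order on an expression tree gives postfix notation: for each operator, emit left operand, right operand, then the operator.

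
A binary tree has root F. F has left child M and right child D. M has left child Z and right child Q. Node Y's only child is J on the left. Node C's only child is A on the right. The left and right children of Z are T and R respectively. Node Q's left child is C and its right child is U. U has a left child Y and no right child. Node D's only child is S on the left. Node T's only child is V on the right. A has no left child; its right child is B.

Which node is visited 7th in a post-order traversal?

Post-order visits the left subtree, then the right subtree, then the node.
At F: go left to M.
  At M: go left to Z.
    At Z: go left to T.
      At T: no left child.
      At T: go right to V.
        V is a leaf — visit V.
      Visit T.
    At Z: go right to R.
      R is a leaf — visit R.
    Visit Z.
  At M: go right to Q.
    At Q: go left to C.
      At C: no left child.
      At C: go right to A.
        At A: no left child.
        At A: go right to B.
          B is a leaf — visit B.
        Visit A.
      Visit C.
    At Q: go right to U.
      At U: go left to Y.
        At Y: go left to J.
          J is a leaf — visit J.
        At Y: no right child.
        Visit Y.
      At U: no right child.
      Visit U.
    Visit Q.
  Visit M.
At F: go right to D.
  At D: go left to S.
    S is a leaf — visit S.
  At D: no right child.
  Visit D.
Visit F.
Full post-order sequence: V, T, R, Z, B, A, C, J, Y, U, Q, M, S, D, F.

C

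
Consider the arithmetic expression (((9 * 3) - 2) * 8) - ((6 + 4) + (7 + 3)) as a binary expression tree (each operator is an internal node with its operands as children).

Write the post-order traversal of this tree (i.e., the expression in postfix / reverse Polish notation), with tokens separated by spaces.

Post-order on an expression tree gives postfix notation: for each operator, emit left operand, right operand, then the operator.

9 3 * 2 - 8 * 6 4 + 7 3 + + -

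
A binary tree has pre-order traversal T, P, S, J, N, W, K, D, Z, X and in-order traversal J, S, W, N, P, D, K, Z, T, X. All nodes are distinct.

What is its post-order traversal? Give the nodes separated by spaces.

The first element of pre-order is the root; it splits in-order into left and right subtrees.
Root T: left subtree has 8 nodes {J, S, W, N, P, D, K, Z}, right has 1 {X}.
  Root P: left subtree has 4 nodes {J, S, W, N}, right has 3 {D, K, Z}.
    Root S: left subtree has 1 node {J}, right has 2 {W, N}.
      Root N: left subtree has 1 node {W}, right has 0 { }.
    Root K: left subtree has 1 node {D}, right has 1 {Z}.

J W N S D Z K P X T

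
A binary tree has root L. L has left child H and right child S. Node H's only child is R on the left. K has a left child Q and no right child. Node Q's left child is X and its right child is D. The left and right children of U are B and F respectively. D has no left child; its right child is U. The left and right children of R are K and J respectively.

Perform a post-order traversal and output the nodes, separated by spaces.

Post-order visits the left subtree, then the right subtree, then the node.
At L: go left to H.
  At H: go left to R.
    At R: go left to K.
      At K: go left to Q.
        At Q: go left to X.
          X is a leaf — visit X.
        At Q: go right to D.
          At D: no left child.
          At D: go right to U.
            At U: go left to B.
              B is a leaf — visit B.
            At U: go right to F.
              F is a leaf — visit F.
            Visit U.
          Visit D.
        Visit Q.
      At K: no right child.
      Visit K.
    At R: go right to J.
      J is a leaf — visit J.
    Visit R.
  At H: no right child.
  Visit H.
At L: go right to S.
  S is a leaf — visit S.
Visit L.

X B F U D Q K J R H S L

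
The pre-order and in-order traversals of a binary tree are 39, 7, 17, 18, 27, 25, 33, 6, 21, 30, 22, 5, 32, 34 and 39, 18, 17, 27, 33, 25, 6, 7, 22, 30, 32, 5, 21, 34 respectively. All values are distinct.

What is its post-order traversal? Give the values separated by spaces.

The first element of pre-order is the root; it splits in-order into left and right subtrees.
Root 39: left subtree has 0 nodes { }, right has 13 {18, 17, 27, 33, 25, 6, 7, 22, 30, 32, 5, 21, 34}.
  Root 7: left subtree has 6 nodes {18, 17, 27, 33, 25, 6}, right has 6 {22, 30, 32, 5, 21, 34}.
    Root 17: left subtree has 1 node {18}, right has 4 {27, 33, 25, 6}.
      Root 27: left subtree has 0 nodes { }, right has 3 {33, 25, 6}.
        Root 25: left subtree has 1 node {33}, right has 1 {6}.
    Root 21: left subtree has 4 nodes {22, 30, 32, 5}, right has 1 {34}.
      Root 30: left subtree has 1 node {22}, right has 2 {32, 5}.
        Root 5: left subtree has 1 node {32}, right has 0 { }.

18 33 6 25 27 17 22 32 5 30 34 21 7 39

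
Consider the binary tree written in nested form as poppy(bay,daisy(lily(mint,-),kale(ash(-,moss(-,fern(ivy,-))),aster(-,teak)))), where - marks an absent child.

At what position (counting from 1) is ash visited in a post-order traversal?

7

Post-order visits the left subtree, then the right subtree, then the node.
At poppy: go left to bay.
  bay is a leaf — visit bay.
At poppy: go right to daisy.
  At daisy: go left to lily.
    At lily: go left to mint.
      mint is a leaf — visit mint.
    At lily: no right child.
    Visit lily.
  At daisy: go right to kale.
    At kale: go left to ash.
      At ash: no left child.
      At ash: go right to moss.
        At moss: no left child.
        At moss: go right to fern.
          At fern: go left to ivy.
            ivy is a leaf — visit ivy.
          At fern: no right child.
          Visit fern.
        Visit moss.
      Visit ash.
    At kale: go right to aster.
      At aster: no left child.
      At aster: go right to teak.
        teak is a leaf — visit teak.
      Visit aster.
    Visit kale.
  Visit daisy.
Visit poppy.
Full post-order sequence: bay, mint, lily, ivy, fern, moss, ash, teak, aster, kale, daisy, poppy.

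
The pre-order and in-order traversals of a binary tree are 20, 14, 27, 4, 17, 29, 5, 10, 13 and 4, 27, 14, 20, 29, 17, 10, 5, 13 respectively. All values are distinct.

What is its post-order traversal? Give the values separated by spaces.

The first element of pre-order is the root; it splits in-order into left and right subtrees.
Root 20: left subtree has 3 nodes {4, 27, 14}, right has 5 {29, 17, 10, 5, 13}.
  Root 14: left subtree has 2 nodes {4, 27}, right has 0 { }.
    Root 27: left subtree has 1 node {4}, right has 0 { }.
  Root 17: left subtree has 1 node {29}, right has 3 {10, 5, 13}.
    Root 5: left subtree has 1 node {10}, right has 1 {13}.

4 27 14 29 10 13 5 17 20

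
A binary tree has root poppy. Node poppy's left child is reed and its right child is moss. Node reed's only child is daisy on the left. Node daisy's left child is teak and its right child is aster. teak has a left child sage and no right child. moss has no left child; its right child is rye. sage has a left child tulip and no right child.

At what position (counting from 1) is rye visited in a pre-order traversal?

9

Pre-order visits the node, then its left subtree, then its right subtree.
Visit poppy.
At poppy: go left to reed.
  Visit reed.
  At reed: go left to daisy.
    Visit daisy.
    At daisy: go left to teak.
      Visit teak.
      At teak: go left to sage.
        Visit sage.
        At sage: go left to tulip.
          tulip is a leaf — visit tulip.
        At sage: no right child.
      At teak: no right child.
    At daisy: go right to aster.
      aster is a leaf — visit aster.
  At reed: no right child.
At poppy: go right to moss.
  Visit moss.
  At moss: no left child.
  At moss: go right to rye.
    rye is a leaf — visit rye.
Full pre-order sequence: poppy, reed, daisy, teak, sage, tulip, aster, moss, rye.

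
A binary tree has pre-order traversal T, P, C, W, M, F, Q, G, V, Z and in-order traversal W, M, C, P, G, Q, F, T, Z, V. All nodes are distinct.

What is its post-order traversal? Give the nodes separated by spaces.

M W C G Q F P Z V T

The first element of pre-order is the root; it splits in-order into left and right subtrees.
Root T: left subtree has 7 nodes {W, M, C, P, G, Q, F}, right has 2 {Z, V}.
  Root P: left subtree has 3 nodes {W, M, C}, right has 3 {G, Q, F}.
    Root C: left subtree has 2 nodes {W, M}, right has 0 { }.
      Root W: left subtree has 0 nodes { }, right has 1 {M}.
    Root F: left subtree has 2 nodes {G, Q}, right has 0 { }.
      Root Q: left subtree has 1 node {G}, right has 0 { }.
  Root V: left subtree has 1 node {Z}, right has 0 { }.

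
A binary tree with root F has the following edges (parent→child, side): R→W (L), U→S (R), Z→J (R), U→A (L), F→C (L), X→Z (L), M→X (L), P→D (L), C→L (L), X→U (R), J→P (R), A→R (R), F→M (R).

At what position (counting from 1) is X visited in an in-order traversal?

In-order visits the left subtree, then the node, then the right subtree.
At F: go left to C.
  At C: go left to L.
    L is a leaf — visit L.
  Visit C.
  At C: no right child.
Visit F.
At F: go right to M.
  At M: go left to X.
    At X: go left to Z.
      At Z: no left child.
      Visit Z.
      At Z: go right to J.
        At J: no left child.
        Visit J.
        At J: go right to P.
          At P: go left to D.
            D is a leaf — visit D.
          Visit P.
          At P: no right child.
    Visit X.
    At X: go right to U.
      At U: go left to A.
        At A: no left child.
        Visit A.
        At A: go right to R.
          At R: go left to W.
            W is a leaf — visit W.
          Visit R.
          At R: no right child.
      Visit U.
      At U: go right to S.
        S is a leaf — visit S.
  Visit M.
  At M: no right child.
Full in-order sequence: L, C, F, Z, J, D, P, X, A, W, R, U, S, M.

8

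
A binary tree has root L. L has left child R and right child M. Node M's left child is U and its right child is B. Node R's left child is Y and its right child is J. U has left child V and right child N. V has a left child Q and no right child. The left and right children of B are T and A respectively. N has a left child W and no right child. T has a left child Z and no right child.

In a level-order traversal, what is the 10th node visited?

Level-order visits nodes level by level from the root, left to right within each level.
Level 0: L
Level 1: R, M
Level 2: Y, J, U, B
Level 3: V, N, T, A
Level 4: Q, W, Z
Full level-order sequence: L, R, M, Y, J, U, B, V, N, T, A, Q, W, Z.

T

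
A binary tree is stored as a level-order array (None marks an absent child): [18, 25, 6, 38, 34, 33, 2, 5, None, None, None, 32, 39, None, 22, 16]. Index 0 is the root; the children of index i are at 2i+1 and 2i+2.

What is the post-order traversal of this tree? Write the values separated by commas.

Post-order visits the left subtree, then the right subtree, then the node.
At 18: go left to 25.
  At 25: go left to 38.
    At 38: go left to 5.
      At 5: go left to 16.
        16 is a leaf — visit 16.
      At 5: no right child.
      Visit 5.
    At 38: no right child.
    Visit 38.
  At 25: go right to 34.
    34 is a leaf — visit 34.
  Visit 25.
At 18: go right to 6.
  At 6: go left to 33.
    At 33: go left to 32.
      32 is a leaf — visit 32.
    At 33: go right to 39.
      39 is a leaf — visit 39.
    Visit 33.
  At 6: go right to 2.
    At 2: no left child.
    At 2: go right to 22.
      22 is a leaf — visit 22.
    Visit 2.
  Visit 6.
Visit 18.

16, 5, 38, 34, 25, 32, 39, 33, 22, 2, 6, 18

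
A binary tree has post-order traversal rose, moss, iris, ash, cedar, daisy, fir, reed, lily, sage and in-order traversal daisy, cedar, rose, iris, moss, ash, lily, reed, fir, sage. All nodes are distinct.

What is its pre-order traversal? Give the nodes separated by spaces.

sage lily daisy cedar ash iris rose moss reed fir

The last element of post-order is the root; it splits in-order into left and right subtrees.
Root sage: left subtree has 9 nodes {daisy, cedar, rose, iris, moss, ash, lily, reed, fir}, right has 0 { }.
  Root lily: left subtree has 6 nodes {daisy, cedar, rose, iris, moss, ash}, right has 2 {reed, fir}.
    Root daisy: left subtree has 0 nodes { }, right has 5 {cedar, rose, iris, moss, ash}.
      Root cedar: left subtree has 0 nodes { }, right has 4 {rose, iris, moss, ash}.
        Root ash: left subtree has 3 nodes {rose, iris, moss}, right has 0 { }.
          Root iris: left subtree has 1 node {rose}, right has 1 {moss}.
    Root reed: left subtree has 0 nodes { }, right has 1 {fir}.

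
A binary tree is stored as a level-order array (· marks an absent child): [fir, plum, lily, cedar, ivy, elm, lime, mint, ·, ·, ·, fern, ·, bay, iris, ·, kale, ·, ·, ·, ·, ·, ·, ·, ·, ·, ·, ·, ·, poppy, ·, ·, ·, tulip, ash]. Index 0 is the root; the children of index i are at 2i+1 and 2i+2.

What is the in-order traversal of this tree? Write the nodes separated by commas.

mint, tulip, kale, ash, cedar, plum, ivy, fir, fern, elm, lily, bay, lime, poppy, iris

In-order visits the left subtree, then the node, then the right subtree.
At fir: go left to plum.
  At plum: go left to cedar.
    At cedar: go left to mint.
      At mint: no left child.
      Visit mint.
      At mint: go right to kale.
        At kale: go left to tulip.
          tulip is a leaf — visit tulip.
        Visit kale.
        At kale: go right to ash.
          ash is a leaf — visit ash.
    Visit cedar.
    At cedar: no right child.
  Visit plum.
  At plum: go right to ivy.
    ivy is a leaf — visit ivy.
Visit fir.
At fir: go right to lily.
  At lily: go left to elm.
    At elm: go left to fern.
      fern is a leaf — visit fern.
    Visit elm.
    At elm: no right child.
  Visit lily.
  At lily: go right to lime.
    At lime: go left to bay.
      bay is a leaf — visit bay.
    Visit lime.
    At lime: go right to iris.
      At iris: go left to poppy.
        poppy is a leaf — visit poppy.
      Visit iris.
      At iris: no right child.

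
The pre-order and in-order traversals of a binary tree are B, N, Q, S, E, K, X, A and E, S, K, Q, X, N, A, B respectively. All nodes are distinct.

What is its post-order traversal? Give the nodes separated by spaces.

E K S X Q A N B

The first element of pre-order is the root; it splits in-order into left and right subtrees.
Root B: left subtree has 7 nodes {E, S, K, Q, X, N, A}, right has 0 { }.
  Root N: left subtree has 5 nodes {E, S, K, Q, X}, right has 1 {A}.
    Root Q: left subtree has 3 nodes {E, S, K}, right has 1 {X}.
      Root S: left subtree has 1 node {E}, right has 1 {K}.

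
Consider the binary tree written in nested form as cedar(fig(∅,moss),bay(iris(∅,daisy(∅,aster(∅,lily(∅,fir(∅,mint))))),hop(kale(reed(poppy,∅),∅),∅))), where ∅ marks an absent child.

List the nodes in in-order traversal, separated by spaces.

fig moss cedar iris daisy aster lily fir mint bay poppy reed kale hop

In-order visits the left subtree, then the node, then the right subtree.
At cedar: go left to fig.
  At fig: no left child.
  Visit fig.
  At fig: go right to moss.
    moss is a leaf — visit moss.
Visit cedar.
At cedar: go right to bay.
  At bay: go left to iris.
    At iris: no left child.
    Visit iris.
    At iris: go right to daisy.
      At daisy: no left child.
      Visit daisy.
      At daisy: go right to aster.
        At aster: no left child.
        Visit aster.
        At aster: go right to lily.
          At lily: no left child.
          Visit lily.
          At lily: go right to fir.
            At fir: no left child.
            Visit fir.
            At fir: go right to mint.
              mint is a leaf — visit mint.
  Visit bay.
  At bay: go right to hop.
    At hop: go left to kale.
      At kale: go left to reed.
        At reed: go left to poppy.
          poppy is a leaf — visit poppy.
        Visit reed.
        At reed: no right child.
      Visit kale.
      At kale: no right child.
    Visit hop.
    At hop: no right child.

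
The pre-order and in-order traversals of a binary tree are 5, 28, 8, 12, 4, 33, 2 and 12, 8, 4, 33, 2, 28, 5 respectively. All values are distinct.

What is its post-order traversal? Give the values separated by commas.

12, 2, 33, 4, 8, 28, 5

The first element of pre-order is the root; it splits in-order into left and right subtrees.
Root 5: left subtree has 6 nodes {12, 8, 4, 33, 2, 28}, right has 0 { }.
  Root 28: left subtree has 5 nodes {12, 8, 4, 33, 2}, right has 0 { }.
    Root 8: left subtree has 1 node {12}, right has 3 {4, 33, 2}.
      Root 4: left subtree has 0 nodes { }, right has 2 {33, 2}.
        Root 33: left subtree has 0 nodes { }, right has 1 {2}.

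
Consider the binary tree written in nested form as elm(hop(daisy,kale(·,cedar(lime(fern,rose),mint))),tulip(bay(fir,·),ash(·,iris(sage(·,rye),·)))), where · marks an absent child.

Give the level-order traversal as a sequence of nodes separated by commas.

elm, hop, tulip, daisy, kale, bay, ash, cedar, fir, iris, lime, mint, sage, fern, rose, rye

Level-order visits nodes level by level from the root, left to right within each level.
Level 0: elm
Level 1: hop, tulip
Level 2: daisy, kale, bay, ash
Level 3: cedar, fir, iris
Level 4: lime, mint, sage
Level 5: fern, rose, rye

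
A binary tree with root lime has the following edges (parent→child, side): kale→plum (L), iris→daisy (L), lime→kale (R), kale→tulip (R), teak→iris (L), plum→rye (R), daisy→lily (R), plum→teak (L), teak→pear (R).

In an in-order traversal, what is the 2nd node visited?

In-order visits the left subtree, then the node, then the right subtree.
At lime: no left child.
Visit lime.
At lime: go right to kale.
  At kale: go left to plum.
    At plum: go left to teak.
      At teak: go left to iris.
        At iris: go left to daisy.
          At daisy: no left child.
          Visit daisy.
          At daisy: go right to lily.
            lily is a leaf — visit lily.
        Visit iris.
        At iris: no right child.
      Visit teak.
      At teak: go right to pear.
        pear is a leaf — visit pear.
    Visit plum.
    At plum: go right to rye.
      rye is a leaf — visit rye.
  Visit kale.
  At kale: go right to tulip.
    tulip is a leaf — visit tulip.
Full in-order sequence: lime, daisy, lily, iris, teak, pear, plum, rye, kale, tulip.

daisy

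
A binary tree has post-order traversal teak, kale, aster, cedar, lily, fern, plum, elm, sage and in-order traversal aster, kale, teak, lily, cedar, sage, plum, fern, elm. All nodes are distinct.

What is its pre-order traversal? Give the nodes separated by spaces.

The last element of post-order is the root; it splits in-order into left and right subtrees.
Root sage: left subtree has 5 nodes {aster, kale, teak, lily, cedar}, right has 3 {plum, fern, elm}.
  Root lily: left subtree has 3 nodes {aster, kale, teak}, right has 1 {cedar}.
    Root aster: left subtree has 0 nodes { }, right has 2 {kale, teak}.
      Root kale: left subtree has 0 nodes { }, right has 1 {teak}.
  Root elm: left subtree has 2 nodes {plum, fern}, right has 0 { }.
    Root plum: left subtree has 0 nodes { }, right has 1 {fern}.

sage lily aster kale teak cedar elm plum fern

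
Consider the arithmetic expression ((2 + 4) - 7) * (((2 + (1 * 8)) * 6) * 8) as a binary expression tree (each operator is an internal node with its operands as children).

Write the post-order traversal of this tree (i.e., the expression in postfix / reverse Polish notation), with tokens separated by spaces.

2 4 + 7 - 2 1 8 * + 6 * 8 * *

Post-order on an expression tree gives postfix notation: for each operator, emit left operand, right operand, then the operator.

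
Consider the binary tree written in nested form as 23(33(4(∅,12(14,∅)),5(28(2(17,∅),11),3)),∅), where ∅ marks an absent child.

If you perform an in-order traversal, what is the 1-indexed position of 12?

3

In-order visits the left subtree, then the node, then the right subtree.
At 23: go left to 33.
  At 33: go left to 4.
    At 4: no left child.
    Visit 4.
    At 4: go right to 12.
      At 12: go left to 14.
        14 is a leaf — visit 14.
      Visit 12.
      At 12: no right child.
  Visit 33.
  At 33: go right to 5.
    At 5: go left to 28.
      At 28: go left to 2.
        At 2: go left to 17.
          17 is a leaf — visit 17.
        Visit 2.
        At 2: no right child.
      Visit 28.
      At 28: go right to 11.
        11 is a leaf — visit 11.
    Visit 5.
    At 5: go right to 3.
      3 is a leaf — visit 3.
Visit 23.
At 23: no right child.
Full in-order sequence: 4, 14, 12, 33, 17, 2, 28, 11, 5, 3, 23.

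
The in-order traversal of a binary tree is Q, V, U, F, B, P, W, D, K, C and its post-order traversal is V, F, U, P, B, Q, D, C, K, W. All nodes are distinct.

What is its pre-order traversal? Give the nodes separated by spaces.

The last element of post-order is the root; it splits in-order into left and right subtrees.
Root W: left subtree has 6 nodes {Q, V, U, F, B, P}, right has 3 {D, K, C}.
  Root Q: left subtree has 0 nodes { }, right has 5 {V, U, F, B, P}.
    Root B: left subtree has 3 nodes {V, U, F}, right has 1 {P}.
      Root U: left subtree has 1 node {V}, right has 1 {F}.
  Root K: left subtree has 1 node {D}, right has 1 {C}.

W Q B U V F P K D C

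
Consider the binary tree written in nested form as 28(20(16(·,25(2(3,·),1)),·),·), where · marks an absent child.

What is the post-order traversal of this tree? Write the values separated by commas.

Post-order visits the left subtree, then the right subtree, then the node.
At 28: go left to 20.
  At 20: go left to 16.
    At 16: no left child.
    At 16: go right to 25.
      At 25: go left to 2.
        At 2: go left to 3.
          3 is a leaf — visit 3.
        At 2: no right child.
        Visit 2.
      At 25: go right to 1.
        1 is a leaf — visit 1.
      Visit 25.
    Visit 16.
  At 20: no right child.
  Visit 20.
At 28: no right child.
Visit 28.

3, 2, 1, 25, 16, 20, 28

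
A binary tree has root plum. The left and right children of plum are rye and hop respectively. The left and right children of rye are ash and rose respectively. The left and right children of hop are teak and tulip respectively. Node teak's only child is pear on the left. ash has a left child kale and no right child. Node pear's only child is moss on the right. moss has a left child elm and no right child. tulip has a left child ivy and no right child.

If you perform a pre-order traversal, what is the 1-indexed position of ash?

3

Pre-order visits the node, then its left subtree, then its right subtree.
Visit plum.
At plum: go left to rye.
  Visit rye.
  At rye: go left to ash.
    Visit ash.
    At ash: go left to kale.
      kale is a leaf — visit kale.
    At ash: no right child.
  At rye: go right to rose.
    rose is a leaf — visit rose.
At plum: go right to hop.
  Visit hop.
  At hop: go left to teak.
    Visit teak.
    At teak: go left to pear.
      Visit pear.
      At pear: no left child.
      At pear: go right to moss.
        Visit moss.
        At moss: go left to elm.
          elm is a leaf — visit elm.
        At moss: no right child.
    At teak: no right child.
  At hop: go right to tulip.
    Visit tulip.
    At tulip: go left to ivy.
      ivy is a leaf — visit ivy.
    At tulip: no right child.
Full pre-order sequence: plum, rye, ash, kale, rose, hop, teak, pear, moss, elm, tulip, ivy.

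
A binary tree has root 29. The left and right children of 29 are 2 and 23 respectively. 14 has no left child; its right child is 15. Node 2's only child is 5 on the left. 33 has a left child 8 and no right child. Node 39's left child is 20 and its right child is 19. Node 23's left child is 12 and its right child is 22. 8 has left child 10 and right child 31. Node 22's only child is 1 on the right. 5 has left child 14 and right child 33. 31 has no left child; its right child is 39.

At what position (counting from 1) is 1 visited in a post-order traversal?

Post-order visits the left subtree, then the right subtree, then the node.
At 29: go left to 2.
  At 2: go left to 5.
    At 5: go left to 14.
      At 14: no left child.
      At 14: go right to 15.
        15 is a leaf — visit 15.
      Visit 14.
    At 5: go right to 33.
      At 33: go left to 8.
        At 8: go left to 10.
          10 is a leaf — visit 10.
        At 8: go right to 31.
          At 31: no left child.
          At 31: go right to 39.
            At 39: go left to 20.
              20 is a leaf — visit 20.
            At 39: go right to 19.
              19 is a leaf — visit 19.
            Visit 39.
          Visit 31.
        Visit 8.
      At 33: no right child.
      Visit 33.
    Visit 5.
  At 2: no right child.
  Visit 2.
At 29: go right to 23.
  At 23: go left to 12.
    12 is a leaf — visit 12.
  At 23: go right to 22.
    At 22: no left child.
    At 22: go right to 1.
      1 is a leaf — visit 1.
    Visit 22.
  Visit 23.
Visit 29.
Full post-order sequence: 15, 14, 10, 20, 19, 39, 31, 8, 33, 5, 2, 12, 1, 22, 23, 29.

13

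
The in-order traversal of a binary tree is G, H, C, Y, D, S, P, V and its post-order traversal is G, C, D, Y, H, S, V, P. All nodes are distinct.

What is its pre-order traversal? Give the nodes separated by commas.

P, S, H, G, Y, C, D, V

The last element of post-order is the root; it splits in-order into left and right subtrees.
Root P: left subtree has 6 nodes {G, H, C, Y, D, S}, right has 1 {V}.
  Root S: left subtree has 5 nodes {G, H, C, Y, D}, right has 0 { }.
    Root H: left subtree has 1 node {G}, right has 3 {C, Y, D}.
      Root Y: left subtree has 1 node {C}, right has 1 {D}.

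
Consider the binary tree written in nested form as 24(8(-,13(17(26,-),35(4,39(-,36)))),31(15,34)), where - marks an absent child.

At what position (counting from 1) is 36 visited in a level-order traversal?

12

Level-order visits nodes level by level from the root, left to right within each level.
Level 0: 24
Level 1: 8, 31
Level 2: 13, 15, 34
Level 3: 17, 35
Level 4: 26, 4, 39
Level 5: 36
Full level-order sequence: 24, 8, 31, 13, 15, 34, 17, 35, 26, 4, 39, 36.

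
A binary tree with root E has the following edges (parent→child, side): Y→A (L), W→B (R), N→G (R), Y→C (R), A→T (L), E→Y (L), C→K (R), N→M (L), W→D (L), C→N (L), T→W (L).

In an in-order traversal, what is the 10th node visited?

In-order visits the left subtree, then the node, then the right subtree.
At E: go left to Y.
  At Y: go left to A.
    At A: go left to T.
      At T: go left to W.
        At W: go left to D.
          D is a leaf — visit D.
        Visit W.
        At W: go right to B.
          B is a leaf — visit B.
      Visit T.
      At T: no right child.
    Visit A.
    At A: no right child.
  Visit Y.
  At Y: go right to C.
    At C: go left to N.
      At N: go left to M.
        M is a leaf — visit M.
      Visit N.
      At N: go right to G.
        G is a leaf — visit G.
    Visit C.
    At C: go right to K.
      K is a leaf — visit K.
Visit E.
At E: no right child.
Full in-order sequence: D, W, B, T, A, Y, M, N, G, C, K, E.

C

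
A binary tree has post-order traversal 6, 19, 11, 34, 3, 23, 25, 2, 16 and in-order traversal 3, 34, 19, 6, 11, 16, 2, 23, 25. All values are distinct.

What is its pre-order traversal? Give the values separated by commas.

The last element of post-order is the root; it splits in-order into left and right subtrees.
Root 16: left subtree has 5 nodes {3, 34, 19, 6, 11}, right has 3 {2, 23, 25}.
  Root 3: left subtree has 0 nodes { }, right has 4 {34, 19, 6, 11}.
    Root 34: left subtree has 0 nodes { }, right has 3 {19, 6, 11}.
      Root 11: left subtree has 2 nodes {19, 6}, right has 0 { }.
        Root 19: left subtree has 0 nodes { }, right has 1 {6}.
  Root 2: left subtree has 0 nodes { }, right has 2 {23, 25}.
    Root 25: left subtree has 1 node {23}, right has 0 { }.

16, 3, 34, 11, 19, 6, 2, 25, 23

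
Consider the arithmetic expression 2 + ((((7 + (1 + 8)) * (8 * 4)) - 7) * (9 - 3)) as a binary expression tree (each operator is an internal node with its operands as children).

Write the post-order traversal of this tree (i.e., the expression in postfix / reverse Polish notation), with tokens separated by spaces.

2 7 1 8 + + 8 4 * * 7 - 9 3 - * +

Post-order on an expression tree gives postfix notation: for each operator, emit left operand, right operand, then the operator.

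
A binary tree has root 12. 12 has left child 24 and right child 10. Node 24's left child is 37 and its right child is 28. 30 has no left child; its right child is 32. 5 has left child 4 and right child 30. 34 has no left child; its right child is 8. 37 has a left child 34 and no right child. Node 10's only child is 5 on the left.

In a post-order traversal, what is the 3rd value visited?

Post-order visits the left subtree, then the right subtree, then the node.
At 12: go left to 24.
  At 24: go left to 37.
    At 37: go left to 34.
      At 34: no left child.
      At 34: go right to 8.
        8 is a leaf — visit 8.
      Visit 34.
    At 37: no right child.
    Visit 37.
  At 24: go right to 28.
    28 is a leaf — visit 28.
  Visit 24.
At 12: go right to 10.
  At 10: go left to 5.
    At 5: go left to 4.
      4 is a leaf — visit 4.
    At 5: go right to 30.
      At 30: no left child.
      At 30: go right to 32.
        32 is a leaf — visit 32.
      Visit 30.
    Visit 5.
  At 10: no right child.
  Visit 10.
Visit 12.
Full post-order sequence: 8, 34, 37, 28, 24, 4, 32, 30, 5, 10, 12.

37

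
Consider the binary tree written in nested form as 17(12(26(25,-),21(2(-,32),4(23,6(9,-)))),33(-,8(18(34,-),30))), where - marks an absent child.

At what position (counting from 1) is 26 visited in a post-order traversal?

Post-order visits the left subtree, then the right subtree, then the node.
At 17: go left to 12.
  At 12: go left to 26.
    At 26: go left to 25.
      25 is a leaf — visit 25.
    At 26: no right child.
    Visit 26.
  At 12: go right to 21.
    At 21: go left to 2.
      At 2: no left child.
      At 2: go right to 32.
        32 is a leaf — visit 32.
      Visit 2.
    At 21: go right to 4.
      At 4: go left to 23.
        23 is a leaf — visit 23.
      At 4: go right to 6.
        At 6: go left to 9.
          9 is a leaf — visit 9.
        At 6: no right child.
        Visit 6.
      Visit 4.
    Visit 21.
  Visit 12.
At 17: go right to 33.
  At 33: no left child.
  At 33: go right to 8.
    At 8: go left to 18.
      At 18: go left to 34.
        34 is a leaf — visit 34.
      At 18: no right child.
      Visit 18.
    At 8: go right to 30.
      30 is a leaf — visit 30.
    Visit 8.
  Visit 33.
Visit 17.
Full post-order sequence: 25, 26, 32, 2, 23, 9, 6, 4, 21, 12, 34, 18, 30, 8, 33, 17.

2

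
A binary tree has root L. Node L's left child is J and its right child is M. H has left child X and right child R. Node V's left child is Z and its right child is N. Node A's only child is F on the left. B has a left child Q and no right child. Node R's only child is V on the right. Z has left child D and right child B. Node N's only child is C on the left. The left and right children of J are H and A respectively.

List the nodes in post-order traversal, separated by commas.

X, D, Q, B, Z, C, N, V, R, H, F, A, J, M, L

Post-order visits the left subtree, then the right subtree, then the node.
At L: go left to J.
  At J: go left to H.
    At H: go left to X.
      X is a leaf — visit X.
    At H: go right to R.
      At R: no left child.
      At R: go right to V.
        At V: go left to Z.
          At Z: go left to D.
            D is a leaf — visit D.
          At Z: go right to B.
            At B: go left to Q.
              Q is a leaf — visit Q.
            At B: no right child.
            Visit B.
          Visit Z.
        At V: go right to N.
          At N: go left to C.
            C is a leaf — visit C.
          At N: no right child.
          Visit N.
        Visit V.
      Visit R.
    Visit H.
  At J: go right to A.
    At A: go left to F.
      F is a leaf — visit F.
    At A: no right child.
    Visit A.
  Visit J.
At L: go right to M.
  M is a leaf — visit M.
Visit L.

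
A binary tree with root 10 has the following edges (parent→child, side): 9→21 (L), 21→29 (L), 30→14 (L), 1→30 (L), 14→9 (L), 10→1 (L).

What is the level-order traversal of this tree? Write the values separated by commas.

10, 1, 30, 14, 9, 21, 29

Level-order visits nodes level by level from the root, left to right within each level.
Level 0: 10
Level 1: 1
Level 2: 30
Level 3: 14
Level 4: 9
Level 5: 21
Level 6: 29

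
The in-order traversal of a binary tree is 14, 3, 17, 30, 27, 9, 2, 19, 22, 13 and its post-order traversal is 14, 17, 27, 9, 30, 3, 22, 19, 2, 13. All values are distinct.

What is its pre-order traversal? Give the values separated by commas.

13, 2, 3, 14, 30, 17, 9, 27, 19, 22

The last element of post-order is the root; it splits in-order into left and right subtrees.
Root 13: left subtree has 9 nodes {14, 3, 17, 30, 27, 9, 2, 19, 22}, right has 0 { }.
  Root 2: left subtree has 6 nodes {14, 3, 17, 30, 27, 9}, right has 2 {19, 22}.
    Root 3: left subtree has 1 node {14}, right has 4 {17, 30, 27, 9}.
      Root 30: left subtree has 1 node {17}, right has 2 {27, 9}.
        Root 9: left subtree has 1 node {27}, right has 0 { }.
    Root 19: left subtree has 0 nodes { }, right has 1 {22}.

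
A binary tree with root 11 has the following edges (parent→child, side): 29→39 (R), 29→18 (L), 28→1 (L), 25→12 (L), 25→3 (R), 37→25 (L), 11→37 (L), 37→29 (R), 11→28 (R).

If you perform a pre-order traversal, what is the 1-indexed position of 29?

6

Pre-order visits the node, then its left subtree, then its right subtree.
Visit 11.
At 11: go left to 37.
  Visit 37.
  At 37: go left to 25.
    Visit 25.
    At 25: go left to 12.
      12 is a leaf — visit 12.
    At 25: go right to 3.
      3 is a leaf — visit 3.
  At 37: go right to 29.
    Visit 29.
    At 29: go left to 18.
      18 is a leaf — visit 18.
    At 29: go right to 39.
      39 is a leaf — visit 39.
At 11: go right to 28.
  Visit 28.
  At 28: go left to 1.
    1 is a leaf — visit 1.
  At 28: no right child.
Full pre-order sequence: 11, 37, 25, 12, 3, 29, 18, 39, 28, 1.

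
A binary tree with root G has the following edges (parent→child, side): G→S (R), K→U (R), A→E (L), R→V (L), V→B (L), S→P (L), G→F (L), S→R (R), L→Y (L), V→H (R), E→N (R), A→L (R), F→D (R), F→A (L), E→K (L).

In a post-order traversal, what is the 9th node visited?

F

Post-order visits the left subtree, then the right subtree, then the node.
At G: go left to F.
  At F: go left to A.
    At A: go left to E.
      At E: go left to K.
        At K: no left child.
        At K: go right to U.
          U is a leaf — visit U.
        Visit K.
      At E: go right to N.
        N is a leaf — visit N.
      Visit E.
    At A: go right to L.
      At L: go left to Y.
        Y is a leaf — visit Y.
      At L: no right child.
      Visit L.
    Visit A.
  At F: go right to D.
    D is a leaf — visit D.
  Visit F.
At G: go right to S.
  At S: go left to P.
    P is a leaf — visit P.
  At S: go right to R.
    At R: go left to V.
      At V: go left to B.
        B is a leaf — visit B.
      At V: go right to H.
        H is a leaf — visit H.
      Visit V.
    At R: no right child.
    Visit R.
  Visit S.
Visit G.
Full post-order sequence: U, K, N, E, Y, L, A, D, F, P, B, H, V, R, S, G.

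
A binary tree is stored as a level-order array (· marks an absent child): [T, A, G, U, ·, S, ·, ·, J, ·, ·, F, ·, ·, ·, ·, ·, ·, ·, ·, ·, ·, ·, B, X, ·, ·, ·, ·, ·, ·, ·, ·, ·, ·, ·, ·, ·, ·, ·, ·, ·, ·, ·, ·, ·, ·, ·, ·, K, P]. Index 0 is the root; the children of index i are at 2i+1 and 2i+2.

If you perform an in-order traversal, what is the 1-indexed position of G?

11

In-order visits the left subtree, then the node, then the right subtree.
At T: go left to A.
  At A: go left to U.
    At U: no left child.
    Visit U.
    At U: go right to J.
      J is a leaf — visit J.
  Visit A.
  At A: no right child.
Visit T.
At T: go right to G.
  At G: go left to S.
    At S: go left to F.
      At F: go left to B.
        B is a leaf — visit B.
      Visit F.
      At F: go right to X.
        At X: go left to K.
          K is a leaf — visit K.
        Visit X.
        At X: go right to P.
          P is a leaf — visit P.
    Visit S.
    At S: no right child.
  Visit G.
  At G: no right child.
Full in-order sequence: U, J, A, T, B, F, K, X, P, S, G.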